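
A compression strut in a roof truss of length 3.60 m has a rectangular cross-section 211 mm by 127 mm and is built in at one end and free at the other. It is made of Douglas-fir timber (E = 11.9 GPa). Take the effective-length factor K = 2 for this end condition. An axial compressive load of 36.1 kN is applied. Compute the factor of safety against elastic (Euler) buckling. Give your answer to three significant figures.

n ≈ 2.26

Buckling occurs about the weak axis: I_min = h·b³/12 with b = 127 mm (the shorter side).
I_min = 211×127³/12 = 3.602×10^7 mm⁴
I = 3.602×10^7 mm⁴ = 3.602×10^-5 m⁴
Effective length L_e = K·L = 2 × 3.60 = 7.200 m
P_cr = π²EI / L_e² = π² × 11.9×10⁹ × 3.602×10^-5 / 7.200² = 8.160×10^4 N
Factor of safety n = P_cr / P = 81.601 / 36.1 = 2.26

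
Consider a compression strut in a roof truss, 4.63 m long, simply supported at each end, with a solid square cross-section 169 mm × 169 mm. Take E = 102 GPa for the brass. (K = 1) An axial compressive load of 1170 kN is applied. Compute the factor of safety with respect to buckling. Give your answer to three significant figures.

n ≈ 2.73

I = a⁴/12 = 169⁴/12 = 6.798×10^7 mm⁴
I = 6.798×10^7 mm⁴ = 6.798×10^-5 m⁴
Effective length L_e = K·L = 1 × 4.63 = 4.630 m
P_cr = π²EI / L_e² = π² × 102×10⁹ × 6.798×10^-5 / 4.630² = 3.192×10^6 N
Factor of safety n = P_cr / P = 3192.3 / 1170 = 2.73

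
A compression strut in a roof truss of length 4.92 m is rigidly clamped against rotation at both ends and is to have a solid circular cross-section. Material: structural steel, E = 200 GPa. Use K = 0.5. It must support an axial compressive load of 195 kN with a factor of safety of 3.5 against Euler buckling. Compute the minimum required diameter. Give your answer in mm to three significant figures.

Required P_cr = n·P = 3.5 × 195 = 682.5 kN
L_e = K·L = 0.5 × 4.92 = 2.460 m
Required I = P_cr·L_e²/(π²E) = 6.825×10^5 × 2.460² / (π² × 2.00×10^11) = 2.092×10^-6 m⁴
I_req = 2.092×10^6 mm⁴
Solid circle: I = πd⁴/64  ⇒  d = (64I/π)^(1/4) = (64×2.092×10^6/π)^(1/4) = 80.8 mm

d ≈ 80.8 mm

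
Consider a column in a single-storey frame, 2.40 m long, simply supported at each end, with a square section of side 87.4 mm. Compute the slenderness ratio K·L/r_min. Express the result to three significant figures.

I = a⁴/12 = 87.4⁴/12 = 4.863×10^6 mm⁴
A = 7.639×10^3 mm²;  r_min = √(I/A) = √(4.863×10^6/7.639×10^3) = 25.23 mm
L_e = K·L = 1 × 2.40 m = 2.400 m = 2400.0 mm
λ = L_e / r_min = 2400.0 / 25.23 = 95.1

λ ≈ 95.1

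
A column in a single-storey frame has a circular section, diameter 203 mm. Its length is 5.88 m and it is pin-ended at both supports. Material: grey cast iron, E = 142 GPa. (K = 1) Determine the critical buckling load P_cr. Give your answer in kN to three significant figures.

I = πd⁴/64 = π×203⁴/64 = 8.336×10^7 mm⁴
I = 8.336×10^7 mm⁴ = 8.336×10^-5 m⁴
Effective length L_e = K·L = 1 × 5.88 = 5.880 m
P_cr = π²EI / L_e² = π² × 142×10⁹ × 8.336×10^-5 / 5.880² = 3.379×10^6 N

P_cr ≈ 3380 kN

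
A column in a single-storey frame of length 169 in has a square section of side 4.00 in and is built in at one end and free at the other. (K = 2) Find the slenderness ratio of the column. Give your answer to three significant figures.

I = a⁴/12 = 4.00⁴/12 = 21.33 in⁴
A = 16.00 in²;  r_min = √(I/A) = √(21.33/16.00) = 1.155 in
L_e = K·L = 2 × 169 = 338.0 in
λ = L_e / r_min = 338.00 / 1.155 = 293

λ ≈ 293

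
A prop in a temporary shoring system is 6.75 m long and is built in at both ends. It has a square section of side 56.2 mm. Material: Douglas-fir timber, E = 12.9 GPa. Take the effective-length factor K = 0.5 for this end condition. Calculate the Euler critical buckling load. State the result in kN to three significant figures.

I = a⁴/12 = 56.2⁴/12 = 8.313×10^5 mm⁴
I = 8.313×10^5 mm⁴ = 8.313×10^-7 m⁴
Effective length L_e = K·L = 0.5 × 6.75 = 3.375 m
P_cr = π²EI / L_e² = π² × 12.9×10⁹ × 8.313×10^-7 / 3.375² = 9.292×10^3 N

P_cr ≈ 9.29 kN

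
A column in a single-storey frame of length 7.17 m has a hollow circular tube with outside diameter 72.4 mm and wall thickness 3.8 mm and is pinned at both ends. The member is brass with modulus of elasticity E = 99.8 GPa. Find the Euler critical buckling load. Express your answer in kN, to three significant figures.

P_cr ≈ 9.26 kN

Inner diameter d_i = 72.4 − 2×3.8 = 64.80 mm
I = π(d_o⁴ − d_i⁴)/64 = π(72.4⁴ − 64.80⁴)/64 = 4.832×10^5 mm⁴
I = 4.832×10^5 mm⁴ = 4.832×10^-7 m⁴
Effective length L_e = K·L = 1 × 7.17 = 7.170 m
P_cr = π²EI / L_e² = π² × 99.8×10⁹ × 4.832×10^-7 / 7.170² = 9.258×10^3 N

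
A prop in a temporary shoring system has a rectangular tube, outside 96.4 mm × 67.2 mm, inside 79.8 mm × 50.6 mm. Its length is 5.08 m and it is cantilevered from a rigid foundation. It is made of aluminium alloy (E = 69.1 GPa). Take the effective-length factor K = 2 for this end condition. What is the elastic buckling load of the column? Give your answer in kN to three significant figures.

P_cr ≈ 10.4 kN

Weak-axis I_min = (h_o·b_o³ − h_i·b_i³)/12 with b_o = 67.2, b_i = 50.60 mm (shorter outer/inner sides).
I_min = (96.4×67.2³ − 79.80×50.60³)/12 = 1.576×10^6 mm⁴
I = 1.576×10^6 mm⁴ = 1.576×10^-6 m⁴
Effective length L_e = K·L = 2 × 5.08 = 10.16 m
P_cr = π²EI / L_e² = π² × 69.1×10⁹ × 1.576×10^-6 / 10.16² = 1.041×10^4 N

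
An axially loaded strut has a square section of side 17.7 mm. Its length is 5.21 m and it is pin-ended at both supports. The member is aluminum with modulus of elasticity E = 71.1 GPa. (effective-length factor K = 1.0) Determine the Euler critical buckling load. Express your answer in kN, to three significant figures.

P_cr ≈ 0.211 kN

I = a⁴/12 = 17.7⁴/12 = 8.179×10^3 mm⁴
I = 8.179×10^3 mm⁴ = 8.179×10^-9 m⁴
Effective length L_e = K·L = 1 × 5.21 = 5.210 m
P_cr = π²EI / L_e² = π² × 71.1×10⁹ × 8.179×10^-9 / 5.210² = 211.4 N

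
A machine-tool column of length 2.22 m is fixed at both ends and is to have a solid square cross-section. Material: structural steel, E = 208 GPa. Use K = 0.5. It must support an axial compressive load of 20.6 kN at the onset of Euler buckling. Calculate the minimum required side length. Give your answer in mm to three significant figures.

L_e = K·L = 0.5 × 2.22 = 1.110 m
Required I = P_cr·L_e²/(π²E) = 2.060×10^4 × 1.110² / (π² × 2.08×10^11) = 1.236×10^-8 m⁴
I_req = 1.236×10^4 mm⁴
Solid square: I = a⁴/12  ⇒  a = (12I)^(1/4) = (12×1.236×10^4)^(1/4) = 19.6 mm

a ≈ 19.6 mm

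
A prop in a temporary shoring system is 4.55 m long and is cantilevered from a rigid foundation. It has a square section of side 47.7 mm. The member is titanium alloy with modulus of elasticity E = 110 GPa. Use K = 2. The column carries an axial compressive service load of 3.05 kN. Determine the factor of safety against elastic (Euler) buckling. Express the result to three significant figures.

n ≈ 1.85

I = a⁴/12 = 47.7⁴/12 = 4.314×10^5 mm⁴
I = 4.314×10^5 mm⁴ = 4.314×10^-7 m⁴
Effective length L_e = K·L = 2 × 4.55 = 9.100 m
P_cr = π²EI / L_e² = π² × 110×10⁹ × 4.314×10^-7 / 9.100² = 5.656×10^3 N
Factor of safety n = P_cr / P = 5.6559 / 3.05 = 1.85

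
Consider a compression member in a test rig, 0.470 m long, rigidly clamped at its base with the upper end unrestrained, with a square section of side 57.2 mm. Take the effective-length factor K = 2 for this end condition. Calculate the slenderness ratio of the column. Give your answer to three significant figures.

For a square r = a/√12 = 57.2/√12 = 16.51 mm
L_e = K·L = 2 × 0.470 m = 0.9400 m = 940.00 mm
λ = L_e / r_min = 940.00 / 16.51 = 56.9

λ ≈ 56.9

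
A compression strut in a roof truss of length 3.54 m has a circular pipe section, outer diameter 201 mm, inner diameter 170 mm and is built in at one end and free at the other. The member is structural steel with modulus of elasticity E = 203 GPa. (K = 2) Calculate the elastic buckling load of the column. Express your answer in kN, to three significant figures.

P_cr ≈ 1560 kN

d_o = 201 mm, d_i = 170 mm
I = π(d_o⁴ − d_i⁴)/64 = π(201⁴ − 170.0⁴)/64 = 3.912×10^7 mm⁴
I = 3.912×10^7 mm⁴ = 3.912×10^-5 m⁴
Effective length L_e = K·L = 2 × 3.54 = 7.080 m
P_cr = π²EI / L_e² = π² × 203×10⁹ × 3.912×10^-5 / 7.080² = 1.564×10^6 N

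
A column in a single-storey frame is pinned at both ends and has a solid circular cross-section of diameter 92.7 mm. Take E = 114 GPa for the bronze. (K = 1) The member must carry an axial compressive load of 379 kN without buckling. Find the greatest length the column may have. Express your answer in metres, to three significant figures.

L_max ≈ 3.28 m

I = πd⁴/64 = π×92.7⁴/64 = 3.625×10^6 mm⁴
I = 3.625×10^-6 m⁴
At the buckling limit P_cr = P = 3.790×10^5 N
From P_cr = π²EI/(K·L)²:  L = (1/K)·√(π²EI/P_cr) = (1/1)·√(π²×1.14×10^11×3.625×10^-6/3.790×10^5)
L = 3.28 m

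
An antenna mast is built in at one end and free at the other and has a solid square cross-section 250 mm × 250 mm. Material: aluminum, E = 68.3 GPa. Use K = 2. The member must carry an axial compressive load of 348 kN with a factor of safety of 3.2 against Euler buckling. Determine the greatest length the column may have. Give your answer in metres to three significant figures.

L_max ≈ 7.02 m

I = a⁴/12 = 250⁴/12 = 3.255×10^8 mm⁴
I = 3.255×10^-4 m⁴
Required critical load P_cr = n·P = 3.2 × 348 = 1114 kN = 1.114×10^6 N
From P_cr = π²EI/(K·L)²:  L = (1/K)·√(π²EI/P_cr) = (1/2)·√(π²×6.83×10^10×3.255×10^-4/1.114×10^6)
L = 7.02 m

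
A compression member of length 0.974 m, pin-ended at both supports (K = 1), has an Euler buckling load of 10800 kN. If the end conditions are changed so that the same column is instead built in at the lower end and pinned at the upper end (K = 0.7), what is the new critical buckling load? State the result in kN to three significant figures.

P_cr ≈ 22000 kN

P_cr ∝ 1/K², so P_cr,new = P_cr,old × (K_old/K_new)² = 10800 × (1/0.7)²
= 10800 × 2.041 = 22000 kN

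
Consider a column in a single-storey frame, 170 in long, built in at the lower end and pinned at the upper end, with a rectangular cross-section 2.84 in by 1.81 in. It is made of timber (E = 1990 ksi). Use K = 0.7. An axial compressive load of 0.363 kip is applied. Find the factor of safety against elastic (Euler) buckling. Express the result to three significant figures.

n ≈ 5.36

Buckling occurs about the weak axis: I_min = h·b³/12 with b = 1.81 in (the shorter side).
I_min = 2.84×1.81³/12 = 1.403 in⁴
Effective length L_e = K·L = 0.7 × 170 = 119.0 in
P_cr = π²EI / L_e² = π² × 1990×10³ × 1.403 / 119.0² = 1.946×10^3 lb
Factor of safety n = P_cr / P = 1.9464 / 0.363 = 5.36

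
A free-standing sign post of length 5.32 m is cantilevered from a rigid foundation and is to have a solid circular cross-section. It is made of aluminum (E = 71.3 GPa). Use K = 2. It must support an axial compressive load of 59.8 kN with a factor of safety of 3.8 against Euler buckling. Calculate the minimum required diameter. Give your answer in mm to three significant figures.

Required P_cr = n·P = 3.8 × 59.8 = 227.2 kN
L_e = K·L = 2 × 5.32 = 10.64 m
Required I = P_cr·L_e²/(π²E) = 2.272×10^5 × 10.64² / (π² × 7.13×10^10) = 3.656×10^-5 m⁴
I_req = 3.656×10^7 mm⁴
Solid circle: I = πd⁴/64  ⇒  d = (64I/π)^(1/4) = (64×3.656×10^7/π)^(1/4) = 165 mm

d ≈ 165 mm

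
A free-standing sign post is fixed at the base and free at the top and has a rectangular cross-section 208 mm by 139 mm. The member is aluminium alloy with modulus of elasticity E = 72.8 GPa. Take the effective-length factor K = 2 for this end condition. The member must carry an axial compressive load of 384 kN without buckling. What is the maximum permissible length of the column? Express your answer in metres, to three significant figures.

Buckling occurs about the weak axis: I_min = h·b³/12 with b = 139 mm (the shorter side).
I_min = 208×139³/12 = 4.655×10^7 mm⁴
I = 4.655×10^-5 m⁴
At the buckling limit P_cr = P = 3.840×10^5 N
From P_cr = π²EI/(K·L)²:  L = (1/K)·√(π²EI/P_cr) = (1/2)·√(π²×7.28×10^10×4.655×10^-5/3.840×10^5)
L = 4.67 m

L_max ≈ 4.67 m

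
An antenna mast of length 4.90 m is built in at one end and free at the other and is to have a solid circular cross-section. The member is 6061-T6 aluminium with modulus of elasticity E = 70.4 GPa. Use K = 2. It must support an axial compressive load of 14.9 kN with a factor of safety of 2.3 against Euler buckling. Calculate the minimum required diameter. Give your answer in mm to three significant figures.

Required P_cr = n·P = 2.3 × 14.9 = 34.27 kN
L_e = K·L = 2 × 4.90 = 9.800 m
Required I = P_cr·L_e²/(π²E) = 3.427×10^4 × 9.800² / (π² × 7.04×10^10) = 4.737×10^-6 m⁴
I_req = 4.737×10^6 mm⁴
Solid circle: I = πd⁴/64  ⇒  d = (64I/π)^(1/4) = (64×4.737×10^6/π)^(1/4) = 99.1 mm

d ≈ 99.1 mm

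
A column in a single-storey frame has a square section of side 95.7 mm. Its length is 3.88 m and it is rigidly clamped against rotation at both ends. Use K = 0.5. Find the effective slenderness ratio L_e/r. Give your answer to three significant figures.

For a square r = a/√12 = 95.7/√12 = 27.63 mm
L_e = K·L = 0.5 × 3.88 m = 1.940 m = 1940.0 mm
λ = L_e / r_min = 1940.0 / 27.63 = 70.2

λ ≈ 70.2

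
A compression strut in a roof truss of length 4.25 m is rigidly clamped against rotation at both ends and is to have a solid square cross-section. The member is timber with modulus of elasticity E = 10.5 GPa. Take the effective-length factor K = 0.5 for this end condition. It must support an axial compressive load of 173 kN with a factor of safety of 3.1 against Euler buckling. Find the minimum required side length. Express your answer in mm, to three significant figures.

a ≈ 129 mm

Required P_cr = n·P = 3.1 × 173 = 536.3 kN
L_e = K·L = 0.5 × 4.25 = 2.125 m
Required I = P_cr·L_e²/(π²E) = 5.363×10^5 × 2.125² / (π² × 1.05×10^10) = 2.337×10^-5 m⁴
I_req = 2.337×10^7 mm⁴
Solid square: I = a⁴/12  ⇒  a = (12I)^(1/4) = (12×2.337×10^7)^(1/4) = 129 mm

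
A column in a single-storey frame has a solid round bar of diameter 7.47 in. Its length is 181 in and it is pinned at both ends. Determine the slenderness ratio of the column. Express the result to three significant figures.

λ ≈ 96.9

For a solid circle r = d/4 = 7.47/4 = 1.868 in
L_e = K·L = 1 × 181 = 181.0 in
λ = L_e / r_min = 181.00 / 1.868 = 96.9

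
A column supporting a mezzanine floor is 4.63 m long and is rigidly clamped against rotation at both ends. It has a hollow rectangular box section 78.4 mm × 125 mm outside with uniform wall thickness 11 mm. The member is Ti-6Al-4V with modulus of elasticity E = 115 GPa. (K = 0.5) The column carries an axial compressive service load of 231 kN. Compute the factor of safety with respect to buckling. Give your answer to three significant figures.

n ≈ 3.19

Inner dimensions: h_i = 125 − 2×11 = 103.0 mm, b_i = 78.4 − 2×11 = 56.40 mm
Weak-axis I_min = (h_o·b_o³ − h_i·b_i³)/12 with b_o = 78.4, b_i = 56.40 mm (shorter outer/inner sides).
I_min = (125×78.4³ − 103.0×56.40³)/12 = 3.480×10^6 mm⁴
I = 3.480×10^6 mm⁴ = 3.480×10^-6 m⁴
Effective length L_e = K·L = 0.5 × 4.63 = 2.315 m
P_cr = π²EI / L_e² = π² × 115×10⁹ × 3.480×10^-6 / 2.315² = 7.370×10^5 N
Factor of safety n = P_cr / P = 736.97 / 231 = 3.19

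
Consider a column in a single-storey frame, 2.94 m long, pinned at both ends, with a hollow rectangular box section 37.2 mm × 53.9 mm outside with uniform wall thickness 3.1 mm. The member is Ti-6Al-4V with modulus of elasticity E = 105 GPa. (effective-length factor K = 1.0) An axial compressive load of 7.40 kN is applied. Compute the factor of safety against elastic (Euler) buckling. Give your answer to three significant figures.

n ≈ 1.83

Inner dimensions: h_i = 53.9 − 2×3.1 = 47.70 mm, b_i = 37.2 − 2×3.1 = 31.00 mm
Weak-axis I_min = (h_o·b_o³ − h_i·b_i³)/12 with b_o = 37.2, b_i = 31.00 mm (shorter outer/inner sides).
I_min = (53.9×37.2³ − 47.70×31.00³)/12 = 1.128×10^5 mm⁴
I = 1.128×10^5 mm⁴ = 1.128×10^-7 m⁴
Effective length L_e = K·L = 1 × 2.94 = 2.940 m
P_cr = π²EI / L_e² = π² × 105×10⁹ × 1.128×10^-7 / 2.940² = 1.352×10^4 N
Factor of safety n = P_cr / P = 13.525 / 7.40 = 1.83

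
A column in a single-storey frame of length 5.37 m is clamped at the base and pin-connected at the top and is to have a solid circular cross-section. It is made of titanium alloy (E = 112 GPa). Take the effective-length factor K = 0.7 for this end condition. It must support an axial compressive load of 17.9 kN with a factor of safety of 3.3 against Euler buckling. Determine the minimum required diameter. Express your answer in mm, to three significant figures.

Required P_cr = n·P = 3.3 × 17.9 = 59.07 kN
L_e = K·L = 0.7 × 5.37 = 3.759 m
Required I = P_cr·L_e²/(π²E) = 5.907×10^4 × 3.759² / (π² × 1.12×10^11) = 7.551×10^-7 m⁴
I_req = 7.551×10^5 mm⁴
Solid circle: I = πd⁴/64  ⇒  d = (64I/π)^(1/4) = (64×7.551×10^5/π)^(1/4) = 62.6 mm

d ≈ 62.6 mm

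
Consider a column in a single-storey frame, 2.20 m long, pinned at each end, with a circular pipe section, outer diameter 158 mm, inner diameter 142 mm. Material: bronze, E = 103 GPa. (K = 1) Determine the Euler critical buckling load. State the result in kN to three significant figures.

P_cr ≈ 2230 kN

d_o = 158 mm, d_i = 142 mm
I = π(d_o⁴ − d_i⁴)/64 = π(158⁴ − 142.0⁴)/64 = 1.063×10^7 mm⁴
I = 1.063×10^7 mm⁴ = 1.063×10^-5 m⁴
Effective length L_e = K·L = 1 × 2.20 = 2.200 m
P_cr = π²EI / L_e² = π² × 103×10⁹ × 1.063×10^-5 / 2.200² = 2.233×10^6 N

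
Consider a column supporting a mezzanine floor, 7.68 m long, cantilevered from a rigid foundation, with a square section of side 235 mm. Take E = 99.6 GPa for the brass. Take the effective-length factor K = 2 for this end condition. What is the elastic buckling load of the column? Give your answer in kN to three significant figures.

P_cr ≈ 1060 kN

I = a⁴/12 = 235⁴/12 = 2.542×10^8 mm⁴
I = 2.542×10^8 mm⁴ = 2.542×10^-4 m⁴
Effective length L_e = K·L = 2 × 7.68 = 15.36 m
P_cr = π²EI / L_e² = π² × 99.6×10⁹ × 2.542×10^-4 / 15.36² = 1.059×10^6 N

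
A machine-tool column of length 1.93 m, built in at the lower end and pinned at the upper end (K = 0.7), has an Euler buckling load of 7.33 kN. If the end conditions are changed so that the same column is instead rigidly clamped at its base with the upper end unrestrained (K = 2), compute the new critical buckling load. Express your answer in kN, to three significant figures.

P_cr ∝ 1/K², so P_cr,new = P_cr,old × (K_old/K_new)² = 7.33 × (0.7/2)²
= 7.33 × 0.1225 = 0.898 kN

P_cr ≈ 0.898 kN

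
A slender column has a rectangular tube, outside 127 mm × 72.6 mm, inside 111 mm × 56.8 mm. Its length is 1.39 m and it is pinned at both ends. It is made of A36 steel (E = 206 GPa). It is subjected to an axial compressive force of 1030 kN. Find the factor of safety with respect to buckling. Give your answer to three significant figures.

Weak-axis I_min = (h_o·b_o³ − h_i·b_i³)/12 with b_o = 72.6, b_i = 56.80 mm (shorter outer/inner sides).
I_min = (127×72.6³ − 111.0×56.80³)/12 = 2.355×10^6 mm⁴
I = 2.355×10^6 mm⁴ = 2.355×10^-6 m⁴
Effective length L_e = K·L = 1 × 1.39 = 1.390 m
P_cr = π²EI / L_e² = π² × 206×10⁹ × 2.355×10^-6 / 1.390² = 2.478×10^6 N
Factor of safety n = P_cr / P = 2477.9 / 1030 = 2.41

n ≈ 2.41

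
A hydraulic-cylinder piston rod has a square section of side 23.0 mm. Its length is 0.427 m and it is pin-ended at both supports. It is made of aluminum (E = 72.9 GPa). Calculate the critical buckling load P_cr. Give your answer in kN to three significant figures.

P_cr ≈ 92.0 kN

I = a⁴/12 = 23.0⁴/12 = 2.332×10^4 mm⁴
I = 2.332×10^4 mm⁴ = 2.332×10^-8 m⁴
Effective length L_e = K·L = 1 × 0.427 = 0.4270 m
P_cr = π²EI / L_e² = π² × 72.9×10⁹ × 2.332×10^-8 / 0.4270² = 9.202×10^4 N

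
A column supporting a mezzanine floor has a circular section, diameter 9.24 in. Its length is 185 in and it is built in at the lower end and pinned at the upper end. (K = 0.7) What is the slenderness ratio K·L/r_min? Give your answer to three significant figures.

λ ≈ 56.1

For a solid circle r = d/4 = 9.24/4 = 2.310 in
L_e = K·L = 0.7 × 185 = 129.5 in
λ = L_e / r_min = 129.50 / 2.310 = 56.1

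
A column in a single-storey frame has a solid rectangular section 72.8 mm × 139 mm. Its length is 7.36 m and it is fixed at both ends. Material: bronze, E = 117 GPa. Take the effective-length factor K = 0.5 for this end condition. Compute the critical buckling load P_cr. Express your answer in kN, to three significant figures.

Buckling occurs about the weak axis: I_min = h·b³/12 with b = 72.8 mm (the shorter side).
I_min = 139×72.8³/12 = 4.469×10^6 mm⁴
I = 4.469×10^6 mm⁴ = 4.469×10^-6 m⁴
Effective length L_e = K·L = 0.5 × 7.36 = 3.680 m
P_cr = π²EI / L_e² = π² × 117×10⁹ × 4.469×10^-6 / 3.680² = 3.811×10^5 N

P_cr ≈ 381 kN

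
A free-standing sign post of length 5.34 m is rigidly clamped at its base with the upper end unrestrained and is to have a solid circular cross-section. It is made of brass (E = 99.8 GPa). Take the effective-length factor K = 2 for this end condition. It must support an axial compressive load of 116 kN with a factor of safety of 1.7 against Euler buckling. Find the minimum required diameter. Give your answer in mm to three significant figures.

d ≈ 147 mm

Required P_cr = n·P = 1.7 × 116 = 197.2 kN
L_e = K·L = 2 × 5.34 = 10.68 m
Required I = P_cr·L_e²/(π²E) = 1.972×10^5 × 10.68² / (π² × 9.98×10^10) = 2.284×10^-5 m⁴
I_req = 2.284×10^7 mm⁴
Solid circle: I = πd⁴/64  ⇒  d = (64I/π)^(1/4) = (64×2.284×10^7/π)^(1/4) = 147 mm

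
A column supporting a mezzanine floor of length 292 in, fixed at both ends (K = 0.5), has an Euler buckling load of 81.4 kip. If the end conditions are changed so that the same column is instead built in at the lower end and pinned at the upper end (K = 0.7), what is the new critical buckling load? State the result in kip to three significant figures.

P_cr ≈ 41.5 kip

P_cr ∝ 1/K², so P_cr,new = P_cr,old × (K_old/K_new)² = 81.4 × (0.5/0.7)²
= 81.4 × 0.5102 = 41.5 kip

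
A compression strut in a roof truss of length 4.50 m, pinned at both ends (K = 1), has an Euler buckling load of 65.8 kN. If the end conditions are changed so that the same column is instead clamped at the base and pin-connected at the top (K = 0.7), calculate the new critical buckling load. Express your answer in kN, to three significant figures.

P_cr ≈ 134 kN

P_cr ∝ 1/K², so P_cr,new = P_cr,old × (K_old/K_new)² = 65.8 × (1/0.7)²
= 65.8 × 2.041 = 134 kN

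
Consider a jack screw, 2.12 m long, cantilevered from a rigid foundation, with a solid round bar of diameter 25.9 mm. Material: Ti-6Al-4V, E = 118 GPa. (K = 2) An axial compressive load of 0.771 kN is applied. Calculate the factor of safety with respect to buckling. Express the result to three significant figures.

I = πd⁴/64 = π×25.9⁴/64 = 2.209×10^4 mm⁴
I = 2.209×10^4 mm⁴ = 2.209×10^-8 m⁴
Effective length L_e = K·L = 2 × 2.12 = 4.240 m
P_cr = π²EI / L_e² = π² × 118×10⁹ × 2.209×10^-8 / 4.240² = 1.431×10^3 N
Factor of safety n = P_cr / P = 1.4309 / 0.771 = 1.86

n ≈ 1.86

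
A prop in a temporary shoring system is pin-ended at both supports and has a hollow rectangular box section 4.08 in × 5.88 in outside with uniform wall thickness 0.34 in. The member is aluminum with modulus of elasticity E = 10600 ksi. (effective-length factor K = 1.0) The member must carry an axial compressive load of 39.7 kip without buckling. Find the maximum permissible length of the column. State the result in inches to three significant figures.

Inner dimensions: h_i = 5.88 − 2×0.34 = 5.200 in, b_i = 4.08 − 2×0.34 = 3.400 in
Weak-axis I_min = (h_o·b_o³ − h_i·b_i³)/12 with b_o = 4.08, b_i = 3.400 in (shorter outer/inner sides).
I_min = (5.88×4.08³ − 5.200×3.400³)/12 = 16.25 in⁴
At the buckling limit P_cr = P = 3.970×10^4 lb
From P_cr = π²EI/(K·L)²:  L = (1/K)·√(π²EI/P_cr) = (1/1)·√(π²×1.06×10^7×16.25/3.970×10^4)
L = 207 in

L_max ≈ 207 in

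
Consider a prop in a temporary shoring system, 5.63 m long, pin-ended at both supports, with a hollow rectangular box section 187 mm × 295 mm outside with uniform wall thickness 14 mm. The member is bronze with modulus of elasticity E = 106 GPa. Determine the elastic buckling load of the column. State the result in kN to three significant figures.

P_cr ≈ 2350 kN

Inner dimensions: h_i = 295 − 2×14 = 267.0 mm, b_i = 187 − 2×14 = 159.0 mm
Weak-axis I_min = (h_o·b_o³ − h_i·b_i³)/12 with b_o = 187, b_i = 159.0 mm (shorter outer/inner sides).
I_min = (295×187³ − 267.0×159.0³)/12 = 7.132×10^7 mm⁴
I = 7.132×10^7 mm⁴ = 7.132×10^-5 m⁴
Effective length L_e = K·L = 1 × 5.63 = 5.630 m
P_cr = π²EI / L_e² = π² × 106×10⁹ × 7.132×10^-5 / 5.630² = 2.354×10^6 N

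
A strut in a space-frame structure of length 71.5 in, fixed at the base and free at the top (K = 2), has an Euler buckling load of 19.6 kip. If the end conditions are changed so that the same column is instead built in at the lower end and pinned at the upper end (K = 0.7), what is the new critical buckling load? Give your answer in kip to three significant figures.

P_cr ∝ 1/K², so P_cr,new = P_cr,old × (K_old/K_new)² = 19.6 × (2/0.7)²
= 19.6 × 8.163 = 160 kip

P_cr ≈ 160 kip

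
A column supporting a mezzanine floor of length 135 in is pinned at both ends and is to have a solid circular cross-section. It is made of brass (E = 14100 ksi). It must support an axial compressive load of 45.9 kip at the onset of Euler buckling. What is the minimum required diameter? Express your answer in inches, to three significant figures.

d ≈ 3.33 in

L_e = K·L = 1 × 135 = 135.0 in
Required I = P_cr·L_e²/(π²E) = 4.590×10^4 × 135.0² / (π² × 1.41×10^7) = 6.011 in⁴
Solid circle: I = πd⁴/64  ⇒  d = (64I/π)^(1/4) = (64×6.011/π)^(1/4) = 3.33 in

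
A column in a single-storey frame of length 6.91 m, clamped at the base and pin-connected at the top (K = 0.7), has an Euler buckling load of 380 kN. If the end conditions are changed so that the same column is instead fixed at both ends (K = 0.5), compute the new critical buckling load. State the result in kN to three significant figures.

P_cr ≈ 745 kN

P_cr ∝ 1/K², so P_cr,new = P_cr,old × (K_old/K_new)² = 380 × (0.7/0.5)²
= 380 × 1.960 = 745 kN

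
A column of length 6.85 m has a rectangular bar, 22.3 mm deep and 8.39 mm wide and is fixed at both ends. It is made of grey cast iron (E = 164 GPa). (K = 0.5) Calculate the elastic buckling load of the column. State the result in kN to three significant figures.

Buckling occurs about the weak axis: I_min = h·b³/12 with b = 8.39 mm (the shorter side).
I_min = 22.3×8.39³/12 = 1.098×10^3 mm⁴
I = 1.098×10^3 mm⁴ = 1.098×10^-9 m⁴
Effective length L_e = K·L = 0.5 × 6.85 = 3.425 m
P_cr = π²EI / L_e² = π² × 164×10⁹ × 1.098×10^-9 / 3.425² = 151.4 N

P_cr ≈ 0.151 kN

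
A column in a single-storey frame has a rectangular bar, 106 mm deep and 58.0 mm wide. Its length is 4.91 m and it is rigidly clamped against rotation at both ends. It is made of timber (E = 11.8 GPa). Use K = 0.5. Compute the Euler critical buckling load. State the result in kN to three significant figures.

P_cr ≈ 33.3 kN

Buckling occurs about the weak axis: I_min = h·b³/12 with b = 58.0 mm (the shorter side).
I_min = 106×58.0³/12 = 1.723×10^6 mm⁴
I = 1.723×10^6 mm⁴ = 1.723×10^-6 m⁴
Effective length L_e = K·L = 0.5 × 4.91 = 2.455 m
P_cr = π²EI / L_e² = π² × 11.8×10⁹ × 1.723×10^-6 / 2.455² = 3.330×10^4 N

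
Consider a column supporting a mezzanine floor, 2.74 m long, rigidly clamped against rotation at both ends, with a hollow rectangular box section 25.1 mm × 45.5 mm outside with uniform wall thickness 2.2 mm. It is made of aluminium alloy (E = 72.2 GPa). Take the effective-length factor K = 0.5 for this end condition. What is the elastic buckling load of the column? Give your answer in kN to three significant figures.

P_cr ≈ 11.2 kN

Inner dimensions: h_i = 45.5 − 2×2.2 = 41.10 mm, b_i = 25.1 − 2×2.2 = 20.70 mm
Weak-axis I_min = (h_o·b_o³ − h_i·b_i³)/12 with b_o = 25.1, b_i = 20.70 mm (shorter outer/inner sides).
I_min = (45.5×25.1³ − 41.10×20.70³)/12 = 2.958×10^4 mm⁴
I = 2.958×10^4 mm⁴ = 2.958×10^-8 m⁴
Effective length L_e = K·L = 0.5 × 2.74 = 1.370 m
P_cr = π²EI / L_e² = π² × 72.2×10⁹ × 2.958×10^-8 / 1.370² = 1.123×10^4 N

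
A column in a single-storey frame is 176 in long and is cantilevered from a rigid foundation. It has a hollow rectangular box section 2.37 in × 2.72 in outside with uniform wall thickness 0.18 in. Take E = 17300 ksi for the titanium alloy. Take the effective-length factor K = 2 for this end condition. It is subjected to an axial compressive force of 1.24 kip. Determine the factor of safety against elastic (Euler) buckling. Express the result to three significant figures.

n ≈ 1.58

Inner dimensions: h_i = 2.72 − 2×0.18 = 2.360 in, b_i = 2.37 − 2×0.18 = 2.010 in
Weak-axis I_min = (h_o·b_o³ − h_i·b_i³)/12 with b_o = 2.37, b_i = 2.010 in (shorter outer/inner sides).
I_min = (2.72×2.37³ − 2.360×2.010³)/12 = 1.420 in⁴
Effective length L_e = K·L = 2 × 176 = 352.0 in
P_cr = π²EI / L_e² = π² × 17300×10³ × 1.420 / 352.0² = 1.957×10^3 lb
Factor of safety n = P_cr / P = 1.9573 / 1.24 = 1.58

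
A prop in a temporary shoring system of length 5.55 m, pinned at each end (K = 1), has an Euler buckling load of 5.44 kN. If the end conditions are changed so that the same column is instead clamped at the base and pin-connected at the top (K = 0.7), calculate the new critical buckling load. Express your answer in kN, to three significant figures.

P_cr ∝ 1/K², so P_cr,new = P_cr,old × (K_old/K_new)² = 5.44 × (1/0.7)²
= 5.44 × 2.041 = 11.1 kN

P_cr ≈ 11.1 kN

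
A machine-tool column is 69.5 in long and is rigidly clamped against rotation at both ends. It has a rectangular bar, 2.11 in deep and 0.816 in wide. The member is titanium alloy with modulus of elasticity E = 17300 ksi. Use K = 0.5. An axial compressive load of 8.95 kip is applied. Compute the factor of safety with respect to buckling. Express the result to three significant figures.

n ≈ 1.51

Buckling occurs about the weak axis: I_min = h·b³/12 with b = 0.816 in (the shorter side).
I_min = 2.11×0.816³/12 = 9.554×10^-2 in⁴
Effective length L_e = K·L = 0.5 × 69.5 = 34.75 in
P_cr = π²EI / L_e² = π² × 17300×10³ × 9.554×10^-2 / 34.75² = 1.351×10^4 lb
Factor of safety n = P_cr / P = 13.509 / 8.95 = 1.51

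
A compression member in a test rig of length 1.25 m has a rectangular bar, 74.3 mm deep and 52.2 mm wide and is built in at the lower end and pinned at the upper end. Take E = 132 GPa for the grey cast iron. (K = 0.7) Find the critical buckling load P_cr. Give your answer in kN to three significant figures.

Buckling occurs about the weak axis: I_min = h·b³/12 with b = 52.2 mm (the shorter side).
I_min = 74.3×52.2³/12 = 8.807×10^5 mm⁴
I = 8.807×10^5 mm⁴ = 8.807×10^-7 m⁴
Effective length L_e = K·L = 0.7 × 1.25 = 0.8750 m
P_cr = π²EI / L_e² = π² × 132×10⁹ × 8.807×10^-7 / 0.8750² = 1.499×10^6 N

P_cr ≈ 1500 kN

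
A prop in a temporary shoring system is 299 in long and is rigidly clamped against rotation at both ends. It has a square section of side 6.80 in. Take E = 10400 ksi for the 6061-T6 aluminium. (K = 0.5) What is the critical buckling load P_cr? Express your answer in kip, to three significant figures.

I = a⁴/12 = 6.80⁴/12 = 178.2 in⁴
Effective length L_e = K·L = 0.5 × 299 = 149.5 in
P_cr = π²EI / L_e² = π² × 10400×10³ × 178.2 / 149.5² = 8.183×10^5 lb

P_cr ≈ 818 kip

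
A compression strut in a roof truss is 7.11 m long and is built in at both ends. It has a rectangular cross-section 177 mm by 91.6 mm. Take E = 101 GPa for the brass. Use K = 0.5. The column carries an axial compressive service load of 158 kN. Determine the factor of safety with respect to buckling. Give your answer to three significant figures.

Buckling occurs about the weak axis: I_min = h·b³/12 with b = 91.6 mm (the shorter side).
I_min = 177×91.6³/12 = 1.134×10^7 mm⁴
I = 1.134×10^7 mm⁴ = 1.134×10^-5 m⁴
Effective length L_e = K·L = 0.5 × 7.11 = 3.555 m
P_cr = π²EI / L_e² = π² × 101×10⁹ × 1.134×10^-5 / 3.555² = 8.942×10^5 N
Factor of safety n = P_cr / P = 894.17 / 158 = 5.66

n ≈ 5.66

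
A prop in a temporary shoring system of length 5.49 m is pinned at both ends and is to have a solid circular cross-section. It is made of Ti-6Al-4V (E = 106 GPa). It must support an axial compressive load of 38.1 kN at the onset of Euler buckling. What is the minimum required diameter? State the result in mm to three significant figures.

L_e = K·L = 1 × 5.49 = 5.490 m
Required I = P_cr·L_e²/(π²E) = 3.810×10^4 × 5.490² / (π² × 1.06×10^11) = 1.098×10^-6 m⁴
I_req = 1.098×10^6 mm⁴
Solid circle: I = πd⁴/64  ⇒  d = (64I/π)^(1/4) = (64×1.098×10^6/π)^(1/4) = 68.8 mm

d ≈ 68.8 mm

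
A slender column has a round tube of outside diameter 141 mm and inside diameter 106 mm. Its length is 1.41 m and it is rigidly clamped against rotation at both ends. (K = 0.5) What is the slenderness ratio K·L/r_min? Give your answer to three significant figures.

d_o = 141 mm, d_i = 106 mm
I = π(d_o⁴ − d_i⁴)/64 = π(141⁴ − 106.0⁴)/64 = 1.320×10^7 mm⁴
A = 6.790×10^3 mm²;  r_min = √(I/A) = √(1.320×10^7/6.790×10^3) = 44.10 mm
L_e = K·L = 0.5 × 1.41 m = 0.7050 m = 705.00 mm
λ = L_e / r_min = 705.00 / 44.10 = 16.0

λ ≈ 16.0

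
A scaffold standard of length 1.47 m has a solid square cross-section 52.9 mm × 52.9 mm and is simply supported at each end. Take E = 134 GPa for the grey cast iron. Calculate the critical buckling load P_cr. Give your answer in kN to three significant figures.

P_cr ≈ 399 kN

I = a⁴/12 = 52.9⁴/12 = 6.526×10^5 mm⁴
I = 6.526×10^5 mm⁴ = 6.526×10^-7 m⁴
Effective length L_e = K·L = 1 × 1.47 = 1.470 m
P_cr = π²EI / L_e² = π² × 134×10⁹ × 6.526×10^-7 / 1.470² = 3.994×10^5 N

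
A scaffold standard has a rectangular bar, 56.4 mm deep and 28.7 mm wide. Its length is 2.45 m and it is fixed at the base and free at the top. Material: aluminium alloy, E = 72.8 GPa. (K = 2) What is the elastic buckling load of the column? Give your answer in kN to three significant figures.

P_cr ≈ 3.32 kN

Buckling occurs about the weak axis: I_min = h·b³/12 with b = 28.7 mm (the shorter side).
I_min = 56.4×28.7³/12 = 1.111×10^5 mm⁴
I = 1.111×10^5 mm⁴ = 1.111×10^-7 m⁴
Effective length L_e = K·L = 2 × 2.45 = 4.900 m
P_cr = π²EI / L_e² = π² × 72.8×10⁹ × 1.111×10^-7 / 4.900² = 3.325×10^3 N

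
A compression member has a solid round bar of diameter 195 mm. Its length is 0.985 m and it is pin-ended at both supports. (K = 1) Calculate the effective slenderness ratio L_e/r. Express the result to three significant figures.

I = πd⁴/64 = π×195⁴/64 = 7.098×10^7 mm⁴
A = 2.986×10^4 mm²;  r_min = √(I/A) = √(7.098×10^7/2.986×10^4) = 48.75 mm
L_e = K·L = 1 × 0.985 m = 0.9850 m = 985.00 mm
λ = L_e / r_min = 985.00 / 48.75 = 20.2

λ ≈ 20.2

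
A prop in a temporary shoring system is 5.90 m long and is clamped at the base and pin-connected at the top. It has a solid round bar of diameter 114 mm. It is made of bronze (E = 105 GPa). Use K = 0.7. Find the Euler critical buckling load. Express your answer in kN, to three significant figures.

P_cr ≈ 504 kN

I = πd⁴/64 = π×114⁴/64 = 8.291×10^6 mm⁴
I = 8.291×10^6 mm⁴ = 8.291×10^-6 m⁴
Effective length L_e = K·L = 0.7 × 5.90 = 4.130 m
P_cr = π²EI / L_e² = π² × 105×10⁹ × 8.291×10^-6 / 4.130² = 5.037×10^5 N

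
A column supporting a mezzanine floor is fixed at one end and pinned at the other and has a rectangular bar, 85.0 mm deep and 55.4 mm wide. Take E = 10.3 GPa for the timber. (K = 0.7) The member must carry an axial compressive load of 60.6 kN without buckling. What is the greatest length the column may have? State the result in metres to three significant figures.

Buckling occurs about the weak axis: I_min = h·b³/12 with b = 55.4 mm (the shorter side).
I_min = 85.0×55.4³/12 = 1.204×10^6 mm⁴
I = 1.204×10^-6 m⁴
At the buckling limit P_cr = P = 6.060×10^4 N
From P_cr = π²EI/(K·L)²:  L = (1/K)·√(π²EI/P_cr) = (1/0.7)·√(π²×1.03×10^10×1.204×10^-6/6.060×10^4)
L = 2.03 m

L_max ≈ 2.03 m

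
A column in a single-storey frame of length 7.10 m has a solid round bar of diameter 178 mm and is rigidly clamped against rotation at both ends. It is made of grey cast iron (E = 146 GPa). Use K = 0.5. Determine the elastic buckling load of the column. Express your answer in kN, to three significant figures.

I = πd⁴/64 = π×178⁴/64 = 4.928×10^7 mm⁴
I = 4.928×10^7 mm⁴ = 4.928×10^-5 m⁴
Effective length L_e = K·L = 0.5 × 7.10 = 3.550 m
P_cr = π²EI / L_e² = π² × 146×10⁹ × 4.928×10^-5 / 3.550² = 5.634×10^6 N

P_cr ≈ 5630 kN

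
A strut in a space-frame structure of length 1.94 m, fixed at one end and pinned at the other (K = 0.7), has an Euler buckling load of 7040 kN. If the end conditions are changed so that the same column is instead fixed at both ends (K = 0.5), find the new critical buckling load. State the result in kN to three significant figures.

P_cr ∝ 1/K², so P_cr,new = P_cr,old × (K_old/K_new)² = 7040 × (0.7/0.5)²
= 7040 × 1.960 = 13800 kN

P_cr ≈ 13800 kN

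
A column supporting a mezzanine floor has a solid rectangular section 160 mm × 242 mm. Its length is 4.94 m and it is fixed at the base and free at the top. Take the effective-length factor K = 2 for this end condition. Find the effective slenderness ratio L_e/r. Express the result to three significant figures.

For a rectangle r_min = b/√12 = 160/√12 = 46.19 mm
L_e = K·L = 2 × 4.94 m = 9.880 m = 9880.0 mm
λ = L_e / r_min = 9880.0 / 46.19 = 214

λ ≈ 214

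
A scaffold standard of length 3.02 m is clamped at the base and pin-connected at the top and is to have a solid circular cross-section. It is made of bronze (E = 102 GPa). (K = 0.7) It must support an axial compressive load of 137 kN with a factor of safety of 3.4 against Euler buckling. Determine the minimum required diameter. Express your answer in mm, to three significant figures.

d ≈ 80.6 mm

Required P_cr = n·P = 3.4 × 137 = 465.8 kN
L_e = K·L = 0.7 × 3.02 = 2.114 m
Required I = P_cr·L_e²/(π²E) = 4.658×10^5 × 2.114² / (π² × 1.02×10^11) = 2.068×10^-6 m⁴
I_req = 2.068×10^6 mm⁴
Solid circle: I = πd⁴/64  ⇒  d = (64I/π)^(1/4) = (64×2.068×10^6/π)^(1/4) = 80.6 mm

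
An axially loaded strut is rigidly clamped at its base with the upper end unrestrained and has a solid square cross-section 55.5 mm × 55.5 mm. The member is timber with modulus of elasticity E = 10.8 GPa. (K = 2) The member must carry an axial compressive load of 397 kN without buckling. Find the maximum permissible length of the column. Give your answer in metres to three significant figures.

L_max ≈ 0.230 m

I = a⁴/12 = 55.5⁴/12 = 7.907×10^5 mm⁴
I = 7.907×10^-7 m⁴
At the buckling limit P_cr = P = 3.970×10^5 N
From P_cr = π²EI/(K·L)²:  L = (1/K)·√(π²EI/P_cr) = (1/2)·√(π²×1.08×10^10×7.907×10^-7/3.970×10^5)
L = 0.230 m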